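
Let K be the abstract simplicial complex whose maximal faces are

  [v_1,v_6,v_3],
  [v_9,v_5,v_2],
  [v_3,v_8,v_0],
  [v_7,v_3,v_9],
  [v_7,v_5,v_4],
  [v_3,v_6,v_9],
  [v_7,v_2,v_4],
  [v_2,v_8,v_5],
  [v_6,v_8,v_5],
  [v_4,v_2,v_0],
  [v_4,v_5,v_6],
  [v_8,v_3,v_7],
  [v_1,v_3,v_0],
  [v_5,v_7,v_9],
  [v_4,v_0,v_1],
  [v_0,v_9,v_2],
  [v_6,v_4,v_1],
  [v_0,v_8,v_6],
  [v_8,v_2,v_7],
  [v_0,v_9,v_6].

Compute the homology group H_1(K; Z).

H_1 = Z ⊕ Z_2.

Fix the vertex order v_0 < v_1 < v_2 < v_3 < v_4 < v_5 < v_6 < v_7 < v_8 < v_9 and write every simplex with vertices in increasing order. Then dim K = 2 and the simplices of K are:

  0-simplices (10): [v_0], [v_1], [v_2], [v_3], [v_4], [v_5], [v_6], [v_7], [v_8], [v_9]
  1-simplices (30): (30 of them)
  2-simplices (20): (20 of them)

Hence C_0 ≅ Z^10, C_1 ≅ Z^30, C_2 ≅ Z^20.

Boundary ∂_1: C_1 → C_0 sends each edge [p,q] (with p < q) to q − p. For instance
  ∂[v_2,v_9] = [v_9] − [v_2].
The resulting 10×30 matrix has rank 9, and its Smith normal form has invariant factors (1,1,1,1,1,1,1,1,1).

Boundary ∂_2: C_2 → C_1 sends each 2-simplex [p,q,r] to [q,r] − [p,r] + [p,q]. For instance
  ∂[v_2,v_5,v_9] = [v_5,v_9] − [v_2,v_9] + [v_2,v_5],
  ∂[v_2,v_4,v_7] = [v_4,v_7] − [v_2,v_7] + [v_2,v_4].
This gives a 30×20 integer matrix of rank 20; reducing to Smith normal form yields diagonal entries (1,1,1,1,1,1,1,1,1,1,1,1,1,1,1,1,1,1,1,2).

From H_k ≅ ker(∂_k) / im(∂_{k+1}) we obtain:

  H_1: rank ker ∂_1 − rank ∂_2 = (30 − 9) − 20 = 1, and ∂_2 has invariant factor 2 > 1, so H_1 = Z ⊕ Z_2.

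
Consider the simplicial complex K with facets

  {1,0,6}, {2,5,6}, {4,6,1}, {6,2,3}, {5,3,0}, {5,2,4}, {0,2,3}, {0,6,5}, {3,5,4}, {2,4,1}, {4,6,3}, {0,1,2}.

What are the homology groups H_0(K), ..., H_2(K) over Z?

We work with the vertex ordering 0 < 1 < 2 < 3 < 4 < 5 < 6. The simplices of K, each written with vertices in increasing order, are:

  0-simplices (7): [0], [1], [2], [3], [4], [5], [6]
  1-simplices (18): [0,1], [0,2], [0,3], [0,5], [0,6], [1,2], [1,4], [1,6], [2,3], [2,4], [2,5], [2,6], [3,4], [3,5], [3,6], [4,5], [4,6], [5,6]
  2-simplices (12): [0,1,2], [0,1,6], [0,2,3], [0,3,5], [0,5,6], [1,2,4], [1,4,6], [2,3,6], [2,4,5], [2,5,6], [3,4,5], [3,4,6]

giving chain groups C_0 ≅ Z^7, C_1 ≅ Z^18, C_2 ≅ Z^12.

Boundary ∂_1: C_1 → C_0 is given by ∂[p,q] = [q] − [p].
The resulting 7×18 matrix has rank 6, and its Smith normal form has invariant factors (1,1,1,1,1,1).

The boundary map ∂_2: C_2 → C_1 acts by ∂[p,q,r] = [q,r] − [p,r] + [p,q]. For instance
  ∂[1,2,4] = [2,4] − [1,4] + [1,2],
  ∂[0,3,5] = [3,5] − [0,5] + [0,3].
The 18×12 boundary matrix has rank 12 and Smith normal form diag(1,1,1,1,1,1,1,1,1,1,1,2).

Reading off H_k = ker ∂_k / im ∂_{k+1}:

  H_0: rank C_0 − rank ∂_1 = 7 − 6 = 1, and the invariant factors of ∂_1 are all 1, so H_0 = Z.
  H_1: rank ker ∂_1 − rank ∂_2 = (18 − 6) − 12 = 0, and ∂_2 has invariant factor 2 > 1, so H_1 = Z/2.
  H_2: rank ker ∂_2 − rank ∂_3 = (12 − 12) − 0 = 0, and there is no ∂_3, so H_2 = 0.

As a check, the Euler characteristic is 7 − 18 + 12 = 1, which agrees with 1 − 0 + 0 = 1.

H_0 = Z,  H_1 = Z/2,  H_2 = 0.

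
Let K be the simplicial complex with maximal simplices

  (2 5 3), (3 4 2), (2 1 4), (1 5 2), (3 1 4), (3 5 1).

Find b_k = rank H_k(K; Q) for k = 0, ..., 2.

Fix the vertex order 1 < 2 < 3 < 4 < 5 and write every simplex with vertices in increasing order. Then dim K = 2 and the simplices of K are:

  0-simplices (5): [1], [2], [3], [4], [5]
  1-simplices (9): [1,2], [1,3], [1,4], [1,5], [2,3], [2,4], [2,5], [3,4], [3,5]
  2-simplices (6): [1,2,4], [1,2,5], [1,3,4], [1,3,5], [2,3,4], [2,3,5]

giving chain groups C_0 ≅ Z^5, C_1 ≅ Z^9, C_2 ≅ Z^6.

Boundary ∂_1: C_1 → C_0 is given by ∂[p,q] = [q] − [p]. For instance
  ∂[3,5] = [5] − [3].
The 5×9 boundary matrix has rank 4 and Smith normal form diag(1,1,1,1).

The boundary map ∂_2: C_2 → C_1 maps a triangle to the signed sum of its edges. For instance
  ∂[2,3,4] = [3,4] − [2,4] + [2,3],
  ∂[1,3,4] = [3,4] − [1,4] + [1,3].
The resulting 9×6 matrix has rank 5, and its Smith normal form has invariant factors (1,1,1,1,1).

Reading off H_k = ker ∂_k / im ∂_{k+1}:

  H_0: rank C_0 − rank ∂_1 = 5 − 4 = 1, and the invariant factors of ∂_1 are all 1, so H_0 = Z.
  H_1: rank ker ∂_1 − rank ∂_2 = (9 − 4) − 5 = 0, and the invariant factors of ∂_2 are all 1, so H_1 = 0.
  H_2: rank ker ∂_2 − rank ∂_3 = (6 − 5) − 0 = 1, and there is no ∂_3, so H_2 = Z.

Hence the Betti numbers are b_0 = 1, b_1 = 0, b_2 = 1.

b_0 = 1, b_1 = 0, b_2 = 1.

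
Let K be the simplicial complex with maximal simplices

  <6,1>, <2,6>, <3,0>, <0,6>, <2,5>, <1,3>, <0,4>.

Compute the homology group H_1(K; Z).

Order the vertices as 0 < 1 < 2 < 3 < 4 < 5 < 6. Listing each simplex with vertices in this order, K has dimension 1 with simplices:

  0-simplices (7): [0], [1], [2], [3], [4], [5], [6]
  1-simplices (7): [0,3], [0,4], [0,6], [1,3], [1,6], [2,5], [2,6]

giving chain groups C_0 ≅ Z^7, C_1 ≅ Z^7.

The boundary map ∂_1: C_1 → C_0 is given by ∂[p,q] = [q] − [p]. For instance
  ∂[0,3] = [3] − [0].
This gives a 7×7 integer matrix of rank 6; reducing to Smith normal form yields diagonal entries (1,1,1,1,1,1).

Computing H_k = (kernel of ∂_k) / (image of ∂_{k+1}):

  H_1: rank ker ∂_1 − rank ∂_2 = (7 − 6) − 0 = 1, and there is no ∂_2, so H_1 ≅ Z.

H_1 = Z.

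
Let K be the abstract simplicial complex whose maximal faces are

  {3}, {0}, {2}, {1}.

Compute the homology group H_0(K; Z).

H_0 ≅ Z^4.

Fix the vertex order 0 < 1 < 2 < 3 and write every simplex with vertices in increasing order. Then dim K = 0 and the simplices of K are:

  0-simplices (4): [0], [1], [2], [3]

so the chain groups are C_0 ≅ Z^4.

From H_k ≅ ker(∂_k) / im(∂_{k+1}) we obtain:

  H_0: rank C_0 − rank ∂_1 = 4 − 0 = 4, and there is no ∂_1, so H_0 = Z^4.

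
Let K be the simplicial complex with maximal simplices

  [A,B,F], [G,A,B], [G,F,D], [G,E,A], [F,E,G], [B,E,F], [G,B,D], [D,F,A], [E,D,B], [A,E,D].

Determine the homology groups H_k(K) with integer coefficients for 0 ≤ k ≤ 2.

Fix the vertex order A < B < D < E < F < G and write every simplex with vertices in increasing order. Then dim K = 2 and the simplices of K are:

  0-simplices (6): A, B, D, E, F, G
  1-simplices (15): AB, AD, AE, AF, AG, BD, BE, BF, BG, DE, DF, DG, EF, EG, FG
  2-simplices (10): ABF, ABG, ADE, ADF, AEG, BDE, BDG, BEF, DFG, EFG

giving chain groups C_0 ≅ Z^6, C_1 ≅ Z^15, C_2 ≅ Z^10.

The boundary map ∂_1: C_1 → C_0 is given by ∂[p,q] = [q] − [p].
The 6×15 boundary matrix has rank 5 and Smith normal form diag(1,1,1,1,1).

The boundary map ∂_2: C_2 → C_1 maps a triangle to the signed sum of its edges. For instance
  ∂BEF = EF − BF + BE,
  ∂ADE = DE − AE + AD.
The resulting 15×10 matrix has rank 10, and its Smith normal form has invariant factors (1,1,1,1,1,1,1,1,1,2).

Reading off H_k = ker ∂_k / im ∂_{k+1}:

  H_0: rank C_0 − rank ∂_1 = 6 − 5 = 1, and the invariant factors of ∂_1 are all 1, so H_0 = Z.
  H_1: rank ker ∂_1 − rank ∂_2 = (15 − 5) − 10 = 0, and ∂_2 has invariant factor 2 > 1, so H_1 = Z/2Z.
  H_2: rank ker ∂_2 − rank ∂_3 = (10 − 10) − 0 = 0, and there is no ∂_3, so H_2 = 0.

H_0 = Z,  H_1 = Z/2Z,  H_2 = 0.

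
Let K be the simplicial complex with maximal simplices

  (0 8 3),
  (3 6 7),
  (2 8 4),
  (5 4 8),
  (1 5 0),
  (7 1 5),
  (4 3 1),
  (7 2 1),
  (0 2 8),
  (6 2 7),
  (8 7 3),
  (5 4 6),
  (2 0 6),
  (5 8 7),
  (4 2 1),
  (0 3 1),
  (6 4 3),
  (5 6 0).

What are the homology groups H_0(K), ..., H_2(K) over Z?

H_0 = Z,  H_1 = Z^2,  H_2 = Z.

Take the total order 0 < 1 < 2 < 3 < 4 < 5 < 6 < 7 < 8 on the vertex set. Then K (dimension 2) consists of the simplices:

  0-simplices (9): [0], [1], [2], [3], [4], [5], [6], [7], [8]
  1-simplices (27): (27 of them)
  2-simplices (18): [0,1,3], [0,1,5], [0,2,6], [0,2,8], [0,3,8], [0,5,6], [1,2,4], [1,2,7], [1,3,4], [1,5,7], [2,4,8], [2,6,7], [3,4,6], [3,6,7], [3,7,8], [4,5,6], [4,5,8], [5,7,8]

Hence C_0 ≅ Z^9, C_1 ≅ Z^27, C_2 ≅ Z^18.

The boundary map ∂_1: C_1 → C_0 maps an edge to its endpoints' difference, ∂[p,q] = q − p. For instance
  ∂[2,6] = [6] − [2].
As a 9×27 matrix over Z this has rank 8, with invariant factors (1,1,1,1,1,1,1,1).

∂_2: C_2 → C_1 maps a triangle to the signed sum of its edges. For instance
  ∂[5,7,8] = [7,8] − [5,8] + [5,7],
  ∂[0,1,5] = [1,5] − [0,5] + [0,1].
The 27×18 boundary matrix has rank 17 and Smith normal form diag(1,1,1,1,1,1,1,1,1,1,1,1,1,1,1,1,1).

Now H_k = ker ∂_k / im ∂_{k+1}, so:

  H_0: rank C_0 − rank ∂_1 = 9 − 8 = 1, and the invariant factors of ∂_1 are all 1, so H_0 ≅ Z.
  H_1: rank ker ∂_1 − rank ∂_2 = (27 − 8) − 17 = 2, and the invariant factors of ∂_2 are all 1, so H_1 ≅ Z^2.
  H_2: rank ker ∂_2 − rank ∂_3 = (18 − 17) − 0 = 1, and there is no ∂_3, so H_2 ≅ Z.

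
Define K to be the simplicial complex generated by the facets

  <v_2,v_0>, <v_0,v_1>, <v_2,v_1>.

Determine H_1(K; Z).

We work with the vertex ordering v_0 < v_1 < v_2. The simplices of K, each written with vertices in increasing order, are:

  0-simplices (3): [v_0], [v_1], [v_2]
  1-simplices (3): [v_0,v_1], [v_0,v_2], [v_1,v_2]

giving chain groups C_0 ≅ Z^3, C_1 ≅ Z^3.

∂_1: C_1 → C_0 maps an edge to its endpoints' difference, ∂[p,q] = q − p. For instance
  ∂[v_0,v_1] = [v_1] − [v_0].
The resulting 3×3 matrix has rank 2, and its Smith normal form has invariant factors (1,1).

Now H_k = ker ∂_k / im ∂_{k+1}, so:

  H_1: rank ker ∂_1 − rank ∂_2 = (3 − 2) − 0 = 1, and there is no ∂_2, so H_1 = Z.

H_1 ≅ Z.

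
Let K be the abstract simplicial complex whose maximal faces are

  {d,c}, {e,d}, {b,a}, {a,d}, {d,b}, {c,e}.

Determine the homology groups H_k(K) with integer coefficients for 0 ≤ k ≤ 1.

H_0 = Z,  H_1 = Z^2.

K has 5 vertices, 6 edges.
rank ∂_0 = 0, rank ∂_1 = 4 ⇒ b_0 = 5 − 0 − 4 = 1; all invariant factors of ∂_1 are 1 so no torsion. So H_0 = Z.
rank ∂_1 = 4, rank ∂_2 = 0 ⇒ b_1 = 6 − 4 − 0 = 2. So H_1 = Z^2.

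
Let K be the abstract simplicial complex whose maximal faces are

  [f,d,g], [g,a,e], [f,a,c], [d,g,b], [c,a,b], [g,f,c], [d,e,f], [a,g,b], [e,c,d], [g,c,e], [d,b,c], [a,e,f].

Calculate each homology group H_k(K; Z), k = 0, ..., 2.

H_0 ≅ Z,  H_1 ≅ Z/2,  H_2 = 0.

Order the vertices as a < b < c < d < e < f < g. Listing each simplex with vertices in this order, K has dimension 2 with simplices:

  0-simplices (7): a, b, c, d, e, f, g
  1-simplices (18): ab, ac, ae, af, ag, bc, bd, bg, cd, ce, cf, cg, de, df, dg, ef, eg, fg
  2-simplices (12): abc, abg, acf, aef, aeg, bcd, bdg, cde, ceg, cfg, def, dfg

Hence C_0 ≅ Z^7, C_1 ≅ Z^18, C_2 ≅ Z^12.

Boundary ∂_1: C_1 → C_0 sends each edge [p,q] (with p < q) to q − p. For instance
  ∂ag = g − a.
The resulting 7×18 matrix has rank 6, and its Smith normal form has invariant factors (1,1,1,1,1,1).

∂_2: C_2 → C_1 maps a triangle to the signed sum of its edges. For instance
  ∂def = ef − df + de,
  ∂ceg = eg − cg + ce.
This gives a 18×12 integer matrix of rank 12; reducing to Smith normal form yields diagonal entries (1,1,1,1,1,1,1,1,1,1,1,2).

Reading off H_k = ker ∂_k / im ∂_{k+1}:

  H_0: rank C_0 − rank ∂_1 = 7 − 6 = 1, and the invariant factors of ∂_1 are all 1, so H_0 ≅ Z.
  H_1: rank ker ∂_1 − rank ∂_2 = (18 − 6) − 12 = 0, and ∂_2 has invariant factor 2 > 1, so H_1 ≅ Z/2.
  H_2: rank ker ∂_2 − rank ∂_3 = (12 − 12) − 0 = 0, and there is no ∂_3, so H_2 ≅ 0.

(K is a triangulation of the real projective plane RP^2.)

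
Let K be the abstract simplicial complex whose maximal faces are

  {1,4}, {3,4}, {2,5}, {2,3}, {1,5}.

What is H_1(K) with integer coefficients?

H_1 ≅ Z.

K has 5 vertices, 5 edges.
rank ∂_1 = 4, rank ∂_2 = 0 ⇒ b_1 = 5 − 4 − 0 = 1. So H_1 ≅ Z.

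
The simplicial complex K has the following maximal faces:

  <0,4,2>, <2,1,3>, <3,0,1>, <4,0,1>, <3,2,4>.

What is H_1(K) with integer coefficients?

Fix the vertex order 0 < 1 < 2 < 3 < 4 and write every simplex with vertices in increasing order. Then dim K = 2 and the simplices of K are:

  0-simplices (5): [0], [1], [2], [3], [4]
  1-simplices (10): [0,1], [0,2], [0,3], [0,4], [1,2], [1,3], [1,4], [2,3], [2,4], [3,4]
  2-simplices (5): [0,1,3], [0,1,4], [0,2,4], [1,2,3], [2,3,4]

Hence C_0 ≅ Z^5, C_1 ≅ Z^10, C_2 ≅ Z^5.

∂_1: C_1 → C_0 is given by ∂[p,q] = [q] − [p]. For instance
  ∂[1,3] = [3] − [1].
The 5×10 boundary matrix has rank 4 and Smith normal form diag(1,1,1,1).

Boundary ∂_2: C_2 → C_1 sends each 2-simplex [p,q,r] to [q,r] − [p,r] + [p,q]. For instance
  ∂[0,1,3] = [1,3] − [0,3] + [0,1],
  ∂[2,3,4] = [3,4] − [2,4] + [2,3].
This gives a 10×5 integer matrix of rank 5; reducing to Smith normal form yields diagonal entries (1,1,1,1,1).

Now H_k = ker ∂_k / im ∂_{k+1}, so:

  H_1: rank ker ∂_1 − rank ∂_2 = (10 − 4) − 5 = 1, and the invariant factors of ∂_2 are all 1, so H_1 ≅ Z.

(K is a triangulation of the Möbius band.)

H_1 = Z.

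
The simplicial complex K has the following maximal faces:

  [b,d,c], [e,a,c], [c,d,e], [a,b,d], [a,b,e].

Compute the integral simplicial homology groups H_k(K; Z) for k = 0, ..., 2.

We work with the vertex ordering a < b < c < d < e. The simplices of K, each written with vertices in increasing order, are:

  0-simplices (5): a, b, c, d, e
  1-simplices (10): ab, ac, ad, ae, bc, bd, be, cd, ce, de
  2-simplices (5): abd, abe, ace, bcd, cde

Hence C_0 ≅ Z^5, C_1 ≅ Z^10, C_2 ≅ Z^5.

Boundary ∂_1: C_1 → C_0 sends each edge [p,q] (with p < q) to q − p. For instance
  ∂ae = e − a.
This gives a 5×10 integer matrix of rank 4; reducing to Smith normal form yields diagonal entries (1,1,1,1).

Boundary ∂_2: C_2 → C_1 maps a triangle to the signed sum of its edges. For instance
  ∂abd = bd − ad + ab,
  ∂abe = be − ae + ab.
The resulting 10×5 matrix has rank 5, and its Smith normal form has invariant factors (1,1,1,1,1).

From H_k ≅ ker(∂_k) / im(∂_{k+1}) we obtain:

  H_0: rank C_0 − rank ∂_1 = 5 − 4 = 1, and the invariant factors of ∂_1 are all 1, so H_0 = Z.
  H_1: rank ker ∂_1 − rank ∂_2 = (10 − 4) − 5 = 1, and the invariant factors of ∂_2 are all 1, so H_1 = Z.
  H_2: rank ker ∂_2 − rank ∂_3 = (5 − 5) − 0 = 0, and there is no ∂_3, so H_2 = 0.

As a check, the Euler characteristic is 5 − 10 + 5 = 0, which agrees with 1 − 1 + 0 = 0.
(K is a triangulation of the Möbius band.)

H_0 = Z,  H_1 = Z,  H_2 = 0.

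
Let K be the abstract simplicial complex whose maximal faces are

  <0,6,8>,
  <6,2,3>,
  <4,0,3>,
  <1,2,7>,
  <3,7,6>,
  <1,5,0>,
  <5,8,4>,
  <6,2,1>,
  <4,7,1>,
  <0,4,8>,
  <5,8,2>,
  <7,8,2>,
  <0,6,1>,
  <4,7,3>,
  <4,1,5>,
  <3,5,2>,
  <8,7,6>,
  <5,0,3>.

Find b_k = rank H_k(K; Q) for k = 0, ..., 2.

b_0 = 1, b_1 = 1, b_2 = 0.

Order the vertices as 0 < 1 < 2 < 3 < 4 < 5 < 6 < 7 < 8. Listing each simplex with vertices in this order, K has dimension 2 with simplices:

  0-simplices (9): [0], [1], [2], [3], [4], [5], [6], [7], [8]
  1-simplices (27): (27 of them)
  2-simplices (18): [0,1,5], [0,1,6], [0,3,4], [0,3,5], [0,4,8], [0,6,8], [1,2,6], [1,2,7], [1,4,5], [1,4,7], [2,3,5], [2,3,6], [2,5,8], [2,7,8], [3,4,7], [3,6,7], [4,5,8], [6,7,8]

Hence C_0 ≅ Z^9, C_1 ≅ Z^27, C_2 ≅ Z^18.

The boundary map ∂_1: C_1 → C_0 is given by ∂[p,q] = [q] − [p].
The 9×27 boundary matrix has rank 8 and Smith normal form diag(1,1,1,1,1,1,1,1).

The boundary map ∂_2: C_2 → C_1 sends each 2-simplex [p,q,r] to [q,r] − [p,r] + [p,q]. For instance
  ∂[1,2,7] = [2,7] − [1,7] + [1,2],
  ∂[4,5,8] = [5,8] − [4,8] + [4,5].
The 27×18 boundary matrix has rank 18 and Smith normal form diag(1,1,1,1,1,1,1,1,1,1,1,1,1,1,1,1,1,2).

From H_k ≅ ker(∂_k) / im(∂_{k+1}) we obtain:

  H_0: rank C_0 − rank ∂_1 = 9 − 8 = 1, and the invariant factors of ∂_1 are all 1, so H_0 = Z.
  H_1: rank ker ∂_1 − rank ∂_2 = (27 − 8) − 18 = 1, and ∂_2 has invariant factor 2 > 1, so H_1 = Z ⊕ Z/2.
  H_2: rank ker ∂_2 − rank ∂_3 = (18 − 18) − 0 = 0, and there is no ∂_3, so H_2 = 0.

Hence the Betti numbers are b_0 = 1, b_1 = 1, b_2 = 0.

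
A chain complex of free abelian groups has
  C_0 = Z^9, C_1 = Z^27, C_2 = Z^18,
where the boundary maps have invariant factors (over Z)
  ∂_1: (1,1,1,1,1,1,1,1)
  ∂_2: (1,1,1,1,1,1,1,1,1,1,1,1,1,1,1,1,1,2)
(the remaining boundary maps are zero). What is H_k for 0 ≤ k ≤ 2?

H_0 = Z,  H_1 = Z ⊕ Z/2,  H_2 = 0.

H_0: b_0 = 9 − 0 − 8 = 1; torsion from ∂_1 factors > 1: none. So H_0 = Z.
H_1: b_1 = 27 − 8 − 18 = 1; torsion from ∂_2 factors > 1: [2]. So H_1 = Z ⊕ Z/2.
H_2: b_2 = 18 − 18 − 0 = 0; torsion from ∂_3 factors > 1: none. So H_2 = 0.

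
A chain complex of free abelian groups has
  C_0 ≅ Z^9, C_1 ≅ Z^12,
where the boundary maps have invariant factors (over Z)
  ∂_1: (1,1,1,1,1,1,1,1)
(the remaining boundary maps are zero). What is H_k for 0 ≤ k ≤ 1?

H_0 = Z,  H_1 = Z^4.

H_0: b_0 = 9 − 0 − 8 = 1; torsion from ∂_1 factors > 1: none. So H_0 = Z.
H_1: b_1 = 12 − 8 − 0 = 4; torsion from ∂_2 factors > 1: none. So H_1 = Z^4.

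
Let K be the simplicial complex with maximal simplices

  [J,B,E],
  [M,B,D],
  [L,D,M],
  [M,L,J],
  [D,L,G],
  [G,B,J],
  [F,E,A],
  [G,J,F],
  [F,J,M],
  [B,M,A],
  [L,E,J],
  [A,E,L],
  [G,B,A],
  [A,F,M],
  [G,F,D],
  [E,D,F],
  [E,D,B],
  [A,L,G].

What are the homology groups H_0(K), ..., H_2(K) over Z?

Fix the vertex order A < B < D < E < F < G < J < L < M and write every simplex with vertices in increasing order. Then dim K = 2 and the simplices of K are:

  0-simplices (9): A, B, D, E, F, G, J, L, M
  1-simplices (27): AB, AE, AF, AG, AL, AM, BD, BE, BG, BJ, BM, DE, DF, DG, DL, DM, EF, EJ, EL, FG, FJ, FM, GJ, GL, JL, JM, LM
  2-simplices (18): ABG, ABM, AEF, AEL, AFM, AGL, BDE, BDM, BEJ, BGJ, DEF, DFG, DGL, DLM, EJL, FGJ, FJM, JLM

so the chain groups are C_0 ≅ Z^9, C_1 ≅ Z^27, C_2 ≅ Z^18.

Boundary ∂_1: C_1 → C_0 is given by ∂[p,q] = [q] − [p].
As a 9×27 matrix over Z this has rank 8, with invariant factors (1,1,1,1,1,1,1,1).

Boundary ∂_2: C_2 → C_1 maps a triangle to the signed sum of its edges. For instance
  ∂ABM = BM − AM + AB,
  ∂DFG = FG − DG + DF.
The 27×18 boundary matrix has rank 17 and Smith normal form diag(1,1,1,1,1,1,1,1,1,1,1,1,1,1,1,1,1).

Now H_k = ker ∂_k / im ∂_{k+1}, so:

  H_0: rank C_0 − rank ∂_1 = 9 − 8 = 1, and the invariant factors of ∂_1 are all 1, so H_0 ≅ Z.
  H_1: rank ker ∂_1 − rank ∂_2 = (27 − 8) − 17 = 2, and the invariant factors of ∂_2 are all 1, so H_1 ≅ Z^2.
  H_2: rank ker ∂_2 − rank ∂_3 = (18 − 17) − 0 = 1, and there is no ∂_3, so H_2 ≅ Z.

H_0 = Z,  H_1 = Z^2,  H_2 = Z.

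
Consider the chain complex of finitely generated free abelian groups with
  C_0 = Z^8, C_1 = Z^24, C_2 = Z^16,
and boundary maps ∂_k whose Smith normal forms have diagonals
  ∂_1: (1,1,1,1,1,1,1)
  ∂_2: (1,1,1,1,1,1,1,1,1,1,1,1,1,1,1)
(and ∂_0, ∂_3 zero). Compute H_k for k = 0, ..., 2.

H_0 ≅ Z,  H_1 ≅ Z^2,  H_2 ≅ Z.

H_0: b_0 = 8 − 0 − 7 = 1; torsion from ∂_1 factors > 1: none. So H_0 ≅ Z.
H_1: b_1 = 24 − 7 − 15 = 2; torsion from ∂_2 factors > 1: none. So H_1 ≅ Z^2.
H_2: b_2 = 16 − 15 − 0 = 1; torsion from ∂_3 factors > 1: none. So H_2 ≅ Z.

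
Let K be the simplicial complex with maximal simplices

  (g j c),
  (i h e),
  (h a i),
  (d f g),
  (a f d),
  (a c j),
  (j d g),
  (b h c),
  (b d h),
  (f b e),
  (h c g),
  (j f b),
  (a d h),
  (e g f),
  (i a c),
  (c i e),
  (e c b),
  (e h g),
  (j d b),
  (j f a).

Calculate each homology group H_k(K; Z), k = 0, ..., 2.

Order the vertices as a < b < c < d < e < f < g < h < i < j. Listing each simplex with vertices in this order, K has dimension 2 with simplices:

  0-simplices (10): a, b, c, d, e, f, g, h, i, j
  1-simplices (30): ac, ad, af, ah, ai, aj, bc, bd, be, bf, bh, bj, ce, cg, ch, ci, cj, df, dg, dh, dj, ef, eg, eh, ei, fg, fj, gh, gj, hi
  2-simplices (20): aci, acj, adf, adh, afj, ahi, bce, bch, bdh, bdj, bef, bfj, cei, cgh, cgj, dfg, dgj, efg, egh, ehi

so the chain groups are C_0 ≅ Z^10, C_1 ≅ Z^30, C_2 ≅ Z^20.

∂_1: C_1 → C_0 is given by ∂[p,q] = [q] − [p].
As a 10×30 matrix over Z this has rank 9, with invariant factors (1,1,1,1,1,1,1,1,1).

The boundary map ∂_2: C_2 → C_1 acts by ∂[p,q,r] = [q,r] − [p,r] + [p,q]. For instance
  ∂bch = ch − bh + bc,
  ∂cgj = gj − cj + cg.
The resulting 30×20 matrix has rank 20, and its Smith normal form has invariant factors (1,1,1,1,1,1,1,1,1,1,1,1,1,1,1,1,1,1,1,2).

Reading off H_k = ker ∂_k / im ∂_{k+1}:

  H_0: rank C_0 − rank ∂_1 = 10 − 9 = 1, and the invariant factors of ∂_1 are all 1, so H_0 ≅ Z.
  H_1: rank ker ∂_1 − rank ∂_2 = (30 − 9) − 20 = 1, and ∂_2 has invariant factor 2 > 1, so H_1 ≅ Z ⊕ Z/2.
  H_2: rank ker ∂_2 − rank ∂_3 = (20 − 20) − 0 = 0, and there is no ∂_3, so H_2 ≅ 0.

(K is a triangulation of the Klein bottle.)

H_0 ≅ Z,  H_1 ≅ Z ⊕ Z/2,  H_2 = 0.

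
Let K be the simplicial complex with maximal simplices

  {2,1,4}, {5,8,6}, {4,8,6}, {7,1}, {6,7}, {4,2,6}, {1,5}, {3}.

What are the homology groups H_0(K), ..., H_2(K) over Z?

We work with the vertex ordering 1 < 2 < 3 < 4 < 5 < 6 < 7 < 8. The simplices of K, each written with vertices in increasing order, are:

  0-simplices (8): [1], [2], [3], [4], [5], [6], [7], [8]
  1-simplices (12): [1,2], [1,4], [1,5], [1,7], [2,4], [2,6], [4,6], [4,8], [5,6], [5,8], [6,7], [6,8]
  2-simplices (4): [1,2,4], [2,4,6], [4,6,8], [5,6,8]

Hence C_0 ≅ Z^8, C_1 ≅ Z^12, C_2 ≅ Z^4.

Boundary ∂_1: C_1 → C_0 maps an edge to its endpoints' difference, ∂[p,q] = q − p. For instance
  ∂[2,6] = [6] − [2].
The 8×12 boundary matrix has rank 6 and Smith normal form diag(1,1,1,1,1,1).

∂_2: C_2 → C_1 sends each 2-simplex [p,q,r] to [q,r] − [p,r] + [p,q]. For instance
  ∂[5,6,8] = [6,8] − [5,8] + [5,6],
  ∂[4,6,8] = [6,8] − [4,8] + [4,6].
The 12×4 boundary matrix has rank 4 and Smith normal form diag(1,1,1,1).

Now H_k = ker ∂_k / im ∂_{k+1}, so:

  H_0: rank C_0 − rank ∂_1 = 8 − 6 = 2, and the invariant factors of ∂_1 are all 1, so H_0 ≅ Z^2.
  H_1: rank ker ∂_1 − rank ∂_2 = (12 − 6) − 4 = 2, and the invariant factors of ∂_2 are all 1, so H_1 ≅ Z^2.
  H_2: rank ker ∂_2 − rank ∂_3 = (4 − 4) − 0 = 0, and there is no ∂_3, so H_2 ≅ 0.

H_0 = Z^2,  H_1 = Z^2,  H_2 = 0.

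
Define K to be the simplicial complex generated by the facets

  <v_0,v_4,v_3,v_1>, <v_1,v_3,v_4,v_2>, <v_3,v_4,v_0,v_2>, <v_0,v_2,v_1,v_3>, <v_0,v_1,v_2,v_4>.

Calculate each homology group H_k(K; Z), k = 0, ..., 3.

We work with the vertex ordering v_0 < v_1 < v_2 < v_3 < v_4. The simplices of K, each written with vertices in increasing order, are:

  0-simplices (5): [v_0], [v_1], [v_2], [v_3], [v_4]
  1-simplices (10): [v_0,v_1], [v_0,v_2], [v_0,v_3], [v_0,v_4], [v_1,v_2], [v_1,v_3], [v_1,v_4], [v_2,v_3], [v_2,v_4], [v_3,v_4]
  2-simplices (10): [v_0,v_1,v_2], [v_0,v_1,v_3], [v_0,v_1,v_4], [v_0,v_2,v_3], [v_0,v_2,v_4], [v_0,v_3,v_4], [v_1,v_2,v_3], [v_1,v_2,v_4], [v_1,v_3,v_4], [v_2,v_3,v_4]
  3-simplices (5): [v_0,v_1,v_2,v_3], [v_0,v_1,v_2,v_4], [v_0,v_1,v_3,v_4], [v_0,v_2,v_3,v_4], [v_1,v_2,v_3,v_4]

so the chain groups are C_0 ≅ Z^5, C_1 ≅ Z^10, C_2 ≅ Z^10, C_3 ≅ Z^5.

Boundary ∂_1: C_1 → C_0 sends each edge [p,q] (with p < q) to q − p.
The 5×10 boundary matrix has rank 4 and Smith normal form diag(1,1,1,1).

The boundary map ∂_2: C_2 → C_1 sends each 2-simplex [p,q,r] to [q,r] − [p,r] + [p,q]. For instance
  ∂[v_0,v_2,v_4] = [v_2,v_4] − [v_0,v_4] + [v_0,v_2],
  ∂[v_0,v_1,v_2] = [v_1,v_2] − [v_0,v_2] + [v_0,v_1].
The 10×10 boundary matrix has rank 6 and Smith normal form diag(1,1,1,1,1,1).

The boundary map ∂_3: C_3 → C_2 sends each 3-simplex σ to the alternating sum Σ_i (−1)^i (σ with its i-th vertex removed). For instance
  ∂[v_1,v_2,v_3,v_4] = [v_2,v_3,v_4] − [v_1,v_3,v_4] + [v_1,v_2,v_4] − [v_1,v_2,v_3],
  ∂[v_0,v_1,v_2,v_4] = [v_1,v_2,v_4] − [v_0,v_2,v_4] + [v_0,v_1,v_4] − [v_0,v_1,v_2].
This gives a 10×5 integer matrix of rank 4; reducing to Smith normal form yields diagonal entries (1,1,1,1).

Now H_k = ker ∂_k / im ∂_{k+1}, so:

  H_0: rank C_0 − rank ∂_1 = 5 − 4 = 1, and the invariant factors of ∂_1 are all 1, so H_0 ≅ Z.
  H_1: rank ker ∂_1 − rank ∂_2 = (10 − 4) − 6 = 0, and the invariant factors of ∂_2 are all 1, so H_1 ≅ 0.
  H_2: rank ker ∂_2 − rank ∂_3 = (10 − 6) − 4 = 0, and the invariant factors of ∂_3 are all 1, so H_2 ≅ 0.
  H_3: rank ker ∂_3 − rank ∂_4 = (5 − 4) − 0 = 1, and there is no ∂_4, so H_3 ≅ Z.

As a check, the Euler characteristic is 5 − 10 + 10 − 5 = 0, which agrees with 1 − 0 + 0 − 1 = 0.
(K is a triangulation of the 3-sphere S^3.)

H_0 ≅ Z,  H_1 = 0,  H_2 = 0,  H_3 ≅ Z.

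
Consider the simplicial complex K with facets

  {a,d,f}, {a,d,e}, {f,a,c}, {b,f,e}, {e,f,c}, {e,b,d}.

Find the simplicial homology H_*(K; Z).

Take the total order a < b < c < d < e < f on the vertex set. Then K (dimension 2) consists of the simplices:

  0-simplices (6): a, b, c, d, e, f
  1-simplices (12): ac, ad, ae, af, bd, be, bf, ce, cf, de, df, ef
  2-simplices (6): acf, ade, adf, bde, bef, cef

giving chain groups C_0 ≅ Z^6, C_1 ≅ Z^12, C_2 ≅ Z^6.

Boundary ∂_1: C_1 → C_0 sends each edge [p,q] (with p < q) to q − p. For instance
  ∂cf = f − c.
The resulting 6×12 matrix has rank 5, and its Smith normal form has invariant factors (1,1,1,1,1).

The boundary map ∂_2: C_2 → C_1 acts by ∂[p,q,r] = [q,r] − [p,r] + [p,q]. For instance
  ∂adf = df − af + ad,
  ∂bef = ef − bf + be.
The 12×6 boundary matrix has rank 6 and Smith normal form diag(1,1,1,1,1,1).

Computing H_k = (kernel of ∂_k) / (image of ∂_{k+1}):

  H_0: rank C_0 − rank ∂_1 = 6 − 5 = 1, and the invariant factors of ∂_1 are all 1, so H_0 = Z.
  H_1: rank ker ∂_1 − rank ∂_2 = (12 − 5) − 6 = 1, and the invariant factors of ∂_2 are all 1, so H_1 = Z.
  H_2: rank ker ∂_2 − rank ∂_3 = (6 − 6) − 0 = 0, and there is no ∂_3, so H_2 = 0.

H_0 = Z,  H_1 = Z,  H_2 = 0.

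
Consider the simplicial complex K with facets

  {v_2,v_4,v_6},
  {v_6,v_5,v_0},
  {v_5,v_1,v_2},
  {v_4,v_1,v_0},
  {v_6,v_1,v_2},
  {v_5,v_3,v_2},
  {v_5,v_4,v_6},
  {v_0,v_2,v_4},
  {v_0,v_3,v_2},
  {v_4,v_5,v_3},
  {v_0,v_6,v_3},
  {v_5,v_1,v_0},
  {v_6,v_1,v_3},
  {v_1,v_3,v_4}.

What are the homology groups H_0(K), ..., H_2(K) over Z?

H_0 ≅ Z,  H_1 ≅ Z^2,  H_2 ≅ Z.

Fix the vertex order v_0 < v_1 < v_2 < v_3 < v_4 < v_5 < v_6 and write every simplex with vertices in increasing order. Then dim K = 2 and the simplices of K are:

  0-simplices (7): [v_0], [v_1], [v_2], [v_3], [v_4], [v_5], [v_6]
  1-simplices (21): (21 of them)
  2-simplices (14): (14 of them)

so the chain groups are C_0 ≅ Z^7, C_1 ≅ Z^21, C_2 ≅ Z^14.

Boundary ∂_1: C_1 → C_0 sends each edge [p,q] (with p < q) to q − p. For instance
  ∂[v_1,v_6] = [v_6] − [v_1].
The 7×21 boundary matrix has rank 6 and Smith normal form diag(1,1,1,1,1,1).

The boundary map ∂_2: C_2 → C_1 maps a triangle to the signed sum of its edges. For instance
  ∂[v_3,v_4,v_5] = [v_4,v_5] − [v_3,v_5] + [v_3,v_4],
  ∂[v_0,v_5,v_6] = [v_5,v_6] − [v_0,v_6] + [v_0,v_5].
The resulting 21×14 matrix has rank 13, and its Smith normal form has invariant factors (1,1,1,1,1,1,1,1,1,1,1,1,1).

Computing H_k = (kernel of ∂_k) / (image of ∂_{k+1}):

  H_0: rank C_0 − rank ∂_1 = 7 − 6 = 1, and the invariant factors of ∂_1 are all 1, so H_0 = Z.
  H_1: rank ker ∂_1 − rank ∂_2 = (21 − 6) − 13 = 2, and the invariant factors of ∂_2 are all 1, so H_1 = Z^2.
  H_2: rank ker ∂_2 − rank ∂_3 = (14 − 13) − 0 = 1, and there is no ∂_3, so H_2 = Z.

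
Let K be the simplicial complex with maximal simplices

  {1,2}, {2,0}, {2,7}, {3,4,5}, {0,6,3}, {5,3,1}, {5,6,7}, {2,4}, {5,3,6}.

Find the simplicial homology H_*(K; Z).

Order the vertices as 0 < 1 < 2 < 3 < 4 < 5 < 6 < 7. Listing each simplex with vertices in this order, K has dimension 2 with simplices:

  0-simplices (8): [0], [1], [2], [3], [4], [5], [6], [7]
  1-simplices (15): [0,2], [0,3], [0,6], [1,2], [1,3], [1,5], [2,4], [2,7], [3,4], [3,5], [3,6], [4,5], [5,6], [5,7], [6,7]
  2-simplices (5): [0,3,6], [1,3,5], [3,4,5], [3,5,6], [5,6,7]

so the chain groups are C_0 ≅ Z^8, C_1 ≅ Z^15, C_2 ≅ Z^5.

Boundary ∂_1: C_1 → C_0 is given by ∂[p,q] = [q] − [p]. For instance
  ∂[3,4] = [4] − [3].
The 8×15 boundary matrix has rank 7 and Smith normal form diag(1,1,1,1,1,1,1).

Boundary ∂_2: C_2 → C_1 sends each 2-simplex [p,q,r] to [q,r] − [p,r] + [p,q]. For instance
  ∂[1,3,5] = [3,5] − [1,5] + [1,3],
  ∂[3,4,5] = [4,5] − [3,5] + [3,4].
As a 15×5 matrix over Z this has rank 5, with invariant factors (1,1,1,1,1).

Reading off H_k = ker ∂_k / im ∂_{k+1}:

  H_0: rank C_0 − rank ∂_1 = 8 − 7 = 1, and the invariant factors of ∂_1 are all 1, so H_0 ≅ Z.
  H_1: rank ker ∂_1 − rank ∂_2 = (15 − 7) − 5 = 3, and the invariant factors of ∂_2 are all 1, so H_1 ≅ Z^3.
  H_2: rank ker ∂_2 − rank ∂_3 = (5 − 5) − 0 = 0, and there is no ∂_3, so H_2 ≅ 0.

H_0 = Z,  H_1 = Z^3,  H_2 = 0.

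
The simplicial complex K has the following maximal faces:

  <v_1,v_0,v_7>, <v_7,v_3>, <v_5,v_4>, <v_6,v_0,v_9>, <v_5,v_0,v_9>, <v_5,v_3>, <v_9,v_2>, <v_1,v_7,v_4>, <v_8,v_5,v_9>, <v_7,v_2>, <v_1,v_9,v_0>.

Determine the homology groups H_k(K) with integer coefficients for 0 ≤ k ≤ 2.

H_0 = Z,  H_1 = Z^3,  H_2 = 0.

Fix the vertex order v_0 < v_1 < v_2 < v_3 < v_4 < v_5 < v_6 < v_7 < v_8 < v_9 and write every simplex with vertices in increasing order. Then dim K = 2 and the simplices of K are:

  0-simplices (10): [v_0], [v_1], [v_2], [v_3], [v_4], [v_5], [v_6], [v_7], [v_8], [v_9]
  1-simplices (18): (18 of them)
  2-simplices (6): [v_0,v_1,v_7], [v_0,v_1,v_9], [v_0,v_5,v_9], [v_0,v_6,v_9], [v_1,v_4,v_7], [v_5,v_8,v_9]

so the chain groups are C_0 ≅ Z^10, C_1 ≅ Z^18, C_2 ≅ Z^6.

Boundary ∂_1: C_1 → C_0 is given by ∂[p,q] = [q] − [p].
This gives a 10×18 integer matrix of rank 9; reducing to Smith normal form yields diagonal entries (1,1,1,1,1,1,1,1,1).

Boundary ∂_2: C_2 → C_1 acts by ∂[p,q,r] = [q,r] − [p,r] + [p,q]. For instance
  ∂[v_5,v_8,v_9] = [v_8,v_9] − [v_5,v_9] + [v_5,v_8],
  ∂[v_1,v_4,v_7] = [v_4,v_7] − [v_1,v_7] + [v_1,v_4].
This gives a 18×6 integer matrix of rank 6; reducing to Smith normal form yields diagonal entries (1,1,1,1,1,1).

Computing H_k = (kernel of ∂_k) / (image of ∂_{k+1}):

  H_0: rank C_0 − rank ∂_1 = 10 − 9 = 1, and the invariant factors of ∂_1 are all 1, so H_0 ≅ Z.
  H_1: rank ker ∂_1 − rank ∂_2 = (18 − 9) − 6 = 3, and the invariant factors of ∂_2 are all 1, so H_1 ≅ Z^3.
  H_2: rank ker ∂_2 − rank ∂_3 = (6 − 6) − 0 = 0, and there is no ∂_3, so H_2 ≅ 0.

As a check, the Euler characteristic is 10 − 18 + 6 = -2, which agrees with 1 − 3 + 0 = -2.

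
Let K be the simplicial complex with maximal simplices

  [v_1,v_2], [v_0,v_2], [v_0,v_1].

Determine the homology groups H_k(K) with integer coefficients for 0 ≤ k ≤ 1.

K has 3 vertices, 3 edges.
rank ∂_0 = 0, rank ∂_1 = 2 ⇒ b_0 = 3 − 0 − 2 = 1; all invariant factors of ∂_1 are 1 so no torsion. So H_0 = Z.
rank ∂_1 = 2, rank ∂_2 = 0 ⇒ b_1 = 3 − 2 − 0 = 1. So H_1 = Z.

H_0 = Z,  H_1 = Z.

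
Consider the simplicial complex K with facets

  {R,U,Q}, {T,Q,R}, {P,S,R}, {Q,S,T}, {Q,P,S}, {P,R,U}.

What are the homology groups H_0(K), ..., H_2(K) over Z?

Fix the vertex order P < Q < R < S < T < U and write every simplex with vertices in increasing order. Then dim K = 2 and the simplices of K are:

  0-simplices (6): P, Q, R, S, T, U
  1-simplices (12): PQ, PR, PS, PU, QR, QS, QT, QU, RS, RT, RU, ST
  2-simplices (6): PQS, PRS, PRU, QRT, QRU, QST

Hence C_0 ≅ Z^6, C_1 ≅ Z^12, C_2 ≅ Z^6.

Boundary ∂_1: C_1 → C_0 maps an edge to its endpoints' difference, ∂[p,q] = q − p. For instance
  ∂QT = T − Q.
As a 6×12 matrix over Z this has rank 5, with invariant factors (1,1,1,1,1).

Boundary ∂_2: C_2 → C_1 maps a triangle to the signed sum of its edges. For instance
  ∂QRU = RU − QU + QR,
  ∂PRU = RU − PU + PR.
This gives a 12×6 integer matrix of rank 6; reducing to Smith normal form yields diagonal entries (1,1,1,1,1,1).

Reading off H_k = ker ∂_k / im ∂_{k+1}:

  H_0: rank C_0 − rank ∂_1 = 6 − 5 = 1, and the invariant factors of ∂_1 are all 1, so H_0 = Z.
  H_1: rank ker ∂_1 − rank ∂_2 = (12 − 5) − 6 = 1, and the invariant factors of ∂_2 are all 1, so H_1 = Z.
  H_2: rank ker ∂_2 − rank ∂_3 = (6 − 6) − 0 = 0, and there is no ∂_3, so H_2 = 0.

(K is a triangulation of the cylinder S^1 x I.)

H_0 ≅ Z,  H_1 ≅ Z,  H_2 = 0.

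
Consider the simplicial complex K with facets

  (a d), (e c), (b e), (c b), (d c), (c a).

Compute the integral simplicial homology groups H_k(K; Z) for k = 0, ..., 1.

We work with the vertex ordering a < b < c < d < e. The simplices of K, each written with vertices in increasing order, are:

  0-simplices (5): a, b, c, d, e
  1-simplices (6): ac, ad, bc, be, cd, ce

Hence C_0 ≅ Z^5, C_1 ≅ Z^6.

Boundary ∂_1: C_1 → C_0 maps an edge to its endpoints' difference, ∂[p,q] = q − p.
The 5×6 boundary matrix has rank 4 and Smith normal form diag(1,1,1,1).

Now H_k = ker ∂_k / im ∂_{k+1}, so:

  H_0: rank C_0 − rank ∂_1 = 5 − 4 = 1, and the invariant factors of ∂_1 are all 1, so H_0 = Z.
  H_1: rank ker ∂_1 − rank ∂_2 = (6 − 4) − 0 = 2, and there is no ∂_2, so H_1 = Z^2.

(K is a triangulation of a wedge of 2 circles.)

H_0 = Z,  H_1 = Z^2.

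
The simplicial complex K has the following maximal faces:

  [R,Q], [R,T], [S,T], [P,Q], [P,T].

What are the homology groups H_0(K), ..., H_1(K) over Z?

H_0 = Z,  H_1 = Z.

Order the vertices as P < Q < R < S < T. Listing each simplex with vertices in this order, K has dimension 1 with simplices:

  0-simplices (5): P, Q, R, S, T
  1-simplices (5): PQ, PT, QR, RT, ST

so the chain groups are C_0 ≅ Z^5, C_1 ≅ Z^5.

The boundary map ∂_1: C_1 → C_0 sends each edge [p,q] (with p < q) to q − p. For instance
  ∂PQ = Q − P.
This gives a 5×5 integer matrix of rank 4; reducing to Smith normal form yields diagonal entries (1,1,1,1).

From H_k ≅ ker(∂_k) / im(∂_{k+1}) we obtain:

  H_0: rank C_0 − rank ∂_1 = 5 − 4 = 1, and the invariant factors of ∂_1 are all 1, so H_0 = Z.
  H_1: rank ker ∂_1 − rank ∂_2 = (5 − 4) − 0 = 1, and there is no ∂_2, so H_1 = Z.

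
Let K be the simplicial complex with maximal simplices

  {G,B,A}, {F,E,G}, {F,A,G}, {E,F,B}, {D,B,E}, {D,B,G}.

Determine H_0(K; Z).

Take the total order A < B < D < E < F < G on the vertex set. Then K (dimension 2) consists of the simplices:

  0-simplices (6): A, B, D, E, F, G
  1-simplices (12): AB, AF, AG, BD, BE, BF, BG, DE, DG, EF, EG, FG
  2-simplices (6): ABG, AFG, BDE, BDG, BEF, EFG

Hence C_0 ≅ Z^6, C_1 ≅ Z^12, C_2 ≅ Z^6.

∂_1: C_1 → C_0 is given by ∂[p,q] = [q] − [p]. For instance
  ∂BD = D − B.
As a 6×12 matrix over Z this has rank 5, with invariant factors (1,1,1,1,1).

∂_2: C_2 → C_1 sends each 2-simplex [p,q,r] to [q,r] − [p,r] + [p,q]. For instance
  ∂BDG = DG − BG + BD,
  ∂BDE = DE − BE + BD.
This gives a 12×6 integer matrix of rank 6; reducing to Smith normal form yields diagonal entries (1,1,1,1,1,1).

From H_k ≅ ker(∂_k) / im(∂_{k+1}) we obtain:

  H_0: rank C_0 − rank ∂_1 = 6 − 5 = 1, and the invariant factors of ∂_1 are all 1, so H_0 = Z.

H_0 = Z.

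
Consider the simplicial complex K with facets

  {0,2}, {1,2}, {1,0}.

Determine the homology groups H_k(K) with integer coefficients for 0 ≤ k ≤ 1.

H_0 = Z,  H_1 = Z.

K has 3 vertices, 3 edges.
rank ∂_0 = 0, rank ∂_1 = 2 ⇒ b_0 = 3 − 0 − 2 = 1; all invariant factors of ∂_1 are 1 so no torsion. So H_0 ≅ Z.
rank ∂_1 = 2, rank ∂_2 = 0 ⇒ b_1 = 3 − 2 − 0 = 1. So H_1 ≅ Z.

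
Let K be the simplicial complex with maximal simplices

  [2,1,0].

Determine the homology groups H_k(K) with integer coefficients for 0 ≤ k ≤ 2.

We work with the vertex ordering 0 < 1 < 2. The simplices of K, each written with vertices in increasing order, are:

  0-simplices (3): [0], [1], [2]
  1-simplices (3): [0,1], [0,2], [1,2]
  2-simplices (1): [0,1,2]

so the chain groups are C_0 ≅ Z^3, C_1 ≅ Z^3, C_2 ≅ Z^1.

∂_1: C_1 → C_0 maps an edge to its endpoints' difference, ∂[p,q] = q − p.
As a 3×3 matrix over Z this has rank 2, with invariant factors (1,1).

Boundary ∂_2: C_2 → C_1 maps a triangle to the signed sum of its edges. For instance
  ∂[0,1,2] = [1,2] − [0,2] + [0,1].
As a 3×1 matrix over Z this has rank 1, with invariant factors (1).

From H_k ≅ ker(∂_k) / im(∂_{k+1}) we obtain:

  H_0: rank C_0 − rank ∂_1 = 3 − 2 = 1, and the invariant factors of ∂_1 are all 1, so H_0 = Z.
  H_1: rank ker ∂_1 − rank ∂_2 = (3 − 2) − 1 = 0, and the invariant factors of ∂_2 are all 1, so H_1 = 0.
  H_2: rank ker ∂_2 − rank ∂_3 = (1 − 1) − 0 = 0, and there is no ∂_3, so H_2 = 0.

As a check, the Euler characteristic is 3 − 3 + 1 = 1, which agrees with 1 − 0 + 0 = 1.

H_0 ≅ Z,  H_1 = 0,  H_2 = 0.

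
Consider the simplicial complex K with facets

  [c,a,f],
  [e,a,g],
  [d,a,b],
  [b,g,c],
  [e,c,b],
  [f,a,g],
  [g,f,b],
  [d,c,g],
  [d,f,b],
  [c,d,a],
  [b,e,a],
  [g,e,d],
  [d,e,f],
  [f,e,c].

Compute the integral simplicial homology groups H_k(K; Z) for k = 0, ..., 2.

K has 7 vertices, 21 edges, 14 triangles.
rank ∂_0 = 0, rank ∂_1 = 6 ⇒ b_0 = 7 − 0 − 6 = 1; all invariant factors of ∂_1 are 1 so no torsion. So H_0 ≅ Z.
rank ∂_1 = 6, rank ∂_2 = 13 ⇒ b_1 = 21 − 6 − 13 = 2; all invariant factors of ∂_2 are 1 so no torsion. So H_1 ≅ Z^2.
rank ∂_2 = 13, rank ∂_3 = 0 ⇒ b_2 = 14 − 13 − 0 = 1. So H_2 ≅ Z.

H_0 = Z,  H_1 = Z^2,  H_2 = Z.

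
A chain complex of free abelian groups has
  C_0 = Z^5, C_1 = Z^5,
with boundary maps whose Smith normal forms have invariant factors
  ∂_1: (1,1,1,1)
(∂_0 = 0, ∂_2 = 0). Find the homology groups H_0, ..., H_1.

H_0 = Z,  H_1 = Z.

H_0: b_0 = 5 − 0 − 4 = 1; torsion from ∂_1 factors > 1: none. So H_0 = Z.
H_1: b_1 = 5 − 4 − 0 = 1; torsion from ∂_2 factors > 1: none. So H_1 = Z.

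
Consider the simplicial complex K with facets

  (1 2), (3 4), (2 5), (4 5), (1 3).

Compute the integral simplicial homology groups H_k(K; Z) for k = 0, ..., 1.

H_0 = Z,  H_1 = Z.

Fix the vertex order 1 < 2 < 3 < 4 < 5 and write every simplex with vertices in increasing order. Then dim K = 1 and the simplices of K are:

  0-simplices (5): [1], [2], [3], [4], [5]
  1-simplices (5): [1,2], [1,3], [2,5], [3,4], [4,5]

giving chain groups C_0 ≅ Z^5, C_1 ≅ Z^5.

The boundary map ∂_1: C_1 → C_0 is given by ∂[p,q] = [q] − [p]. For instance
  ∂[1,2] = [2] − [1].
As a 5×5 matrix over Z this has rank 4, with invariant factors (1,1,1,1).

Computing H_k = (kernel of ∂_k) / (image of ∂_{k+1}):

  H_0: rank C_0 − rank ∂_1 = 5 − 4 = 1, and the invariant factors of ∂_1 are all 1, so H_0 = Z.
  H_1: rank ker ∂_1 − rank ∂_2 = (5 − 4) − 0 = 1, and there is no ∂_2, so H_1 = Z.

(K is a triangulation of the circle S^1.)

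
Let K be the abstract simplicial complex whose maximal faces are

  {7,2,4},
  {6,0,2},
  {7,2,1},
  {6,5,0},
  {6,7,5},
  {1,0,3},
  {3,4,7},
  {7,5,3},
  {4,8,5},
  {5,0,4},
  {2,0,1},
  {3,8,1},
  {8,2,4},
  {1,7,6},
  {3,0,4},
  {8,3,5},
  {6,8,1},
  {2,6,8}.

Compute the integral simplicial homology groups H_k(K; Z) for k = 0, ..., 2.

H_0 ≅ Z,  H_1 ≅ Z × Z/2,  H_2 = 0.

Order the vertices as 0 < 1 < 2 < 3 < 4 < 5 < 6 < 7 < 8. Listing each simplex with vertices in this order, K has dimension 2 with simplices:

  0-simplices (9): [0], [1], [2], [3], [4], [5], [6], [7], [8]
  1-simplices (27): (27 of them)
  2-simplices (18): [0,1,2], [0,1,3], [0,2,6], [0,3,4], [0,4,5], [0,5,6], [1,2,7], [1,3,8], [1,6,7], [1,6,8], [2,4,7], [2,4,8], [2,6,8], [3,4,7], [3,5,7], [3,5,8], [4,5,8], [5,6,7]

giving chain groups C_0 ≅ Z^9, C_1 ≅ Z^27, C_2 ≅ Z^18.

Boundary ∂_1: C_1 → C_0 maps an edge to its endpoints' difference, ∂[p,q] = q − p. For instance
  ∂[1,7] = [7] − [1].
As a 9×27 matrix over Z this has rank 8, with invariant factors (1,1,1,1,1,1,1,1).

Boundary ∂_2: C_2 → C_1 acts by ∂[p,q,r] = [q,r] − [p,r] + [p,q]. For instance
  ∂[0,4,5] = [4,5] − [0,5] + [0,4],
  ∂[3,5,8] = [5,8] − [3,8] + [3,5].
The resulting 27×18 matrix has rank 18, and its Smith normal form has invariant factors (1,1,1,1,1,1,1,1,1,1,1,1,1,1,1,1,1,2).

Now H_k = ker ∂_k / im ∂_{k+1}, so:

  H_0: rank C_0 − rank ∂_1 = 9 − 8 = 1, and the invariant factors of ∂_1 are all 1, so H_0 = Z.
  H_1: rank ker ∂_1 − rank ∂_2 = (27 − 8) − 18 = 1, and ∂_2 has invariant factor 2 > 1, so H_1 = Z × Z/2.
  H_2: rank ker ∂_2 − rank ∂_3 = (18 − 18) − 0 = 0, and there is no ∂_3, so H_2 = 0.

As a check, the Euler characteristic is 9 − 27 + 18 = 0, which agrees with 1 − 1 + 0 = 0.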